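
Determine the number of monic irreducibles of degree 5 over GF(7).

x^(7^5) − x is the product of all monic irreducibles of degree dividing 5; Möbius inversion gives N = (1/5) Σ μ(5/d)·7^d.
Divisors of 5: 1, 5; μ(5/d) for each: -1, 1.
Σ = − 7^1 + 7^5 = 16800.
N = 16800/5 = 3360.

3360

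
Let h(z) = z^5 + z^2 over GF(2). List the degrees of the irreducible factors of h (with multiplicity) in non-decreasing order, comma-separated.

Roots in GF(2): h(0) = 0 → root; h(1) = 0 → root.
Linear factors from roots: (z), (z + 1).
Complete factorization: h(z) = (z + 1)·(z)^2·(z^2 + z + 1).
Factor degrees with multiplicity: 1 + 1 + 1 + 2 = 5.

1, 1, 1, 2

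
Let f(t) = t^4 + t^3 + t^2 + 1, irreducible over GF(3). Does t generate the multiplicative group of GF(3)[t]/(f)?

No

|GF(3^4)^×| = 3^4 − 1 = 80. Prime factorization: 80 = 2^4·5.
f is primitive ⇔ t has order 80 in GF(3)[t]/(f), i.e. t^(80/q) ≠ 1 for each prime q | 80.
t^(40) mod f = 1
t^(16) mod f = 2t^3 + t^2 + t.
Since t^(40) = 1, the order of t divides 40 < 80; not primitive.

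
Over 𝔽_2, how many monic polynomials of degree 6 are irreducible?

9

The number of monic irreducibles of degree 6 over GF(2) is (1/6)·Σ_{d∣6} μ(6/d) 2^d.
Divisors of 6: 1, 2, 3, 6; μ(6/d) for each: 1, -1, -1, 1.
Σ = 2^1 − 2^2 − 2^3 + 2^6 = 54.
N = 54/6 = 9.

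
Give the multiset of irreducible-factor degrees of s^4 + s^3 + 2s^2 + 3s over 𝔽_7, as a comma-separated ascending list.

Write f(s) = s^4 + s^3 + 2s^2 + 3s.
Linear factors from roots: (s), (s - 1), (s + 3).
Complete factorization: f(s) = (s)·(s + 3)·(s - 1)^2.
Factor degrees with multiplicity: 1 + 1 + 1 + 1 = 4.

1, 1, 1, 1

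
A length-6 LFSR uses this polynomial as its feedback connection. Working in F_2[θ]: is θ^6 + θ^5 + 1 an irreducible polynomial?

Write h(θ) = θ^6 + θ^5 + 1.
Check for roots in F_2: h(0) = 1; h(1) = 1.
No roots, so no linear factors.
Monic irreducibles of degree 2 over GF(2): θ^2 + θ + 1.
None of them divide h (all give nonzero remainder).
Monic irreducibles of degree 3 over GF(2): θ^3 + θ + 1, θ^3 + θ^2 + 1.
None of them divide h (all give nonzero remainder).
No irreducible factor of degree ≤ 3 exists, so h is irreducible over GF(2).

Yes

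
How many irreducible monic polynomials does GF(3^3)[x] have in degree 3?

By the necklace-counting formula, N_27(3) = (1/3) Σ_{d|3} μ(3/d)·27^d.
Divisors of 3: 1, 3; μ(3/d) for each: -1, 1.
Σ = − 27^1 + 27^3 = 19656.
N = 19656/3 = 6552.

6552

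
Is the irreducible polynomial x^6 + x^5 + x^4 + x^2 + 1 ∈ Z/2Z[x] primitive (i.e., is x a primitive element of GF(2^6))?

Write f(x) = x^6 + x^5 + x^4 + x^2 + 1.
|GF(2^6)^×| = 2^6 − 1 = 63. Prime factorization: 63 = 3^2·7.
f is primitive ⇔ x has order 63 in GF(2)[x]/(f), i.e. x^(63/q) ≠ 1 for each prime q | 63.
x^(21) mod f = 1
x^(9) mod f = x^3 + 1.
Since x^(21) = 1, the order of x divides 21 < 63; not primitive.

No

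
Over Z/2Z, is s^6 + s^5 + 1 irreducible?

Write h(s) = s^6 + s^5 + 1.
Check for roots in Z/2Z: h(0) = 1; h(1) = 1.
No roots, so no linear factors.
Monic irreducibles of degree 2 over GF(2): s^2 + s + 1.
None of them divide h (all give nonzero remainder).
Monic irreducibles of degree 3 over GF(2): s^3 + s + 1, s^3 + s^2 + 1.
None of them divide h (all give nonzero remainder).
No irreducible factor of degree ≤ 3 exists, so h is irreducible over GF(2).

Yes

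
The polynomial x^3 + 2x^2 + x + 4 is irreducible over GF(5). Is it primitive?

Write f(x) = x^3 + 2x^2 + x + 4.
|GF(5^3)^×| = 5^3 − 1 = 124. Prime factorization: 124 = 2^2·31.
f is primitive ⇔ x has order 124 in GF(5)[x]/(f), i.e. x^(124/q) ≠ 1 for each prime q | 124.
x^(62) mod f = 1
x^(4) mod f = 3x^2 + 3x + 3.
Since x^(62) = 1, the order of x divides 62 < 124; not primitive.

No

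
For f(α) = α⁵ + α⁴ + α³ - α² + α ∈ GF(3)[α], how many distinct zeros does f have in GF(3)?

3

Evaluate at each of the 3 elements of GF(3):
f(0) = 0 → root; f(1) = 0 → root; f(2) = 0 → root.
Roots: {0, 1, 2}.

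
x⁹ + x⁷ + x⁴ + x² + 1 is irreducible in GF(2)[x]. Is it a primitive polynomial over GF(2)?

Yes

Write f(x) = x⁹ + x⁷ + x⁴ + x² + 1.
|GF(2^9)^×| = 2^9 − 1 = 511. Prime factorization: 511 = 7·73.
f is primitive ⇔ x has order 511 in GF(2)[x]/(f), i.e. x^(511/q) ≠ 1 for each prime q | 511.
x^(73) mod f = x⁸ + x⁶ + x⁵ + x⁴ + x³ + 1.
x^(7) mod f = x⁷.
None equal 1, so x has full order 511; f is primitive.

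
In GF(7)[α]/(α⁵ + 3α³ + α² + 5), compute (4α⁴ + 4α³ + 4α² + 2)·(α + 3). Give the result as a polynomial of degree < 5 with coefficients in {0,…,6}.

Multiply in GF(7)[α]: (4α⁴ + 4α³ + 4α² + 2)·(α + 3) = 4α⁵ + 2α⁴ + 2α³ + 5α² + 2α + 6.
Reduce using α⁵ ≡ 4α³ + 6α² + 2 (mod α⁵ + 3α³ + α² + 5).
Reduced: 2α⁴ + 4α³ + α² + 2α.

2α^4 + 4α^3 + α^2 + 2α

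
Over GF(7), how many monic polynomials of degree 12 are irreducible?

Gauss's count: N_{7}(12) = (1/12) Σ_{d|12} μ(12/d)·7^d.
Divisors of 12: 1, 2, 3, 4, 6, 12; μ(12/d) for each: 0, 1, 0, -1, -1, 1.
Σ = 7^2 − 7^4 − 7^6 + 7^12 = 13841167200.
N = 13841167200/12 = 1153430600.

1153430600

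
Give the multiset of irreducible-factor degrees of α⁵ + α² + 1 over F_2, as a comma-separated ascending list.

Write g(α) = α⁵ + α² + 1.
Roots in F_2: g(0) = 1; g(1) = 1.
Complete factorization: g(α) = (α⁵ + α² + 1).
Factor degrees with multiplicity: 5 = 5.

5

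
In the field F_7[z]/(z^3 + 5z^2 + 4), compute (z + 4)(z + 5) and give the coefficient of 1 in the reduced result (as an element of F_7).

6

Multiply in F_7[z]: (z + 4)·(z + 5) = z^2 + 2z + 6.
Reduced: z^2 + 2z + 6.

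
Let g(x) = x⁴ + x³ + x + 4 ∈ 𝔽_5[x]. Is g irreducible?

No

Check for roots in 𝔽_5: g(0) = 4; g(1) = 2; g(2) = 0 → root; g(3) = 0 → root; g(4) = 3.
g(2) = 0, so (x − 2) divides g(x); g is reducible.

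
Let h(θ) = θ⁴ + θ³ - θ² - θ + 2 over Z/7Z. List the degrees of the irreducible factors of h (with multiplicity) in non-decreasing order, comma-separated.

1, 3

Linear factors from roots: (θ - 3).
Complete factorization: h(θ) = (θ - 3)·(θ³ - 3θ² - 3θ - 3).
Factor degrees with multiplicity: 1 + 3 = 4.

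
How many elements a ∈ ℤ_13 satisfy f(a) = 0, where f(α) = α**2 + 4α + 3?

Evaluate at each of the 13 elements of ℤ_13:
f(0) = 3; f(1) = 8; f(2) = 2; f(3) = 11; f(4) = 9; f(5) = 9; f(6) = 11; f(7) = 2; f(8) = 8; f(9) = 3; f(10) = 0 → root; f(11) = 12; f(12) = 0 → root.
Roots: {10, 12}.

2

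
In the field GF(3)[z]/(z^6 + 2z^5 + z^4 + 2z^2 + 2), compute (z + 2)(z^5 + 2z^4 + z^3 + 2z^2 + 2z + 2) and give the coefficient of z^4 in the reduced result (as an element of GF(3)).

1

Multiply in GF(3)[z]: (z + 2)·(z^5 + 2z^4 + z^3 + 2z^2 + 2z + 2) = z^6 + z^5 + 2z^4 + z^3 + 1.
Reduce using z^6 ≡ z^5 + 2z^4 + z^2 + 1 (mod z^6 + 2z^5 + z^4 + 2z^2 + 2).
Reduced: 2z^5 + z^4 + z^3 + z^2 + 2.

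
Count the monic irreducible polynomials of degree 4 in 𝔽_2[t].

x^(2^4) − x is the product of all monic irreducibles of degree dividing 4; Möbius inversion gives N = (1/4) Σ μ(4/d)·2^d.
Divisors of 4: 1, 2, 4; μ(4/d) for each: 0, -1, 1.
Σ = − 2^2 + 2^4 = 12.
N = 12/4 = 3.

3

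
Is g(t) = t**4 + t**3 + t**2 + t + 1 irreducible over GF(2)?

Check for roots in GF(2): g(0) = 1; g(1) = 1.
No roots, so no linear factors.
Monic irreducibles of degree 2 over GF(2): t**2 + t + 1.
None of them divide g (all give nonzero remainder).
No irreducible factor of degree ≤ 2 exists, so g is irreducible over GF(2).

Yes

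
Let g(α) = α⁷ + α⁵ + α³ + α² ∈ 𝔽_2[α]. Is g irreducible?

No

Check for roots in 𝔽_2: g(0) = 0 → root; g(1) = 0 → root.
g(0) = 0, so (α) divides g(α); g is reducible.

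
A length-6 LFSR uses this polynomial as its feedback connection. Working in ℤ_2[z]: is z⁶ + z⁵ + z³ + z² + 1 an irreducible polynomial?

Yes

Write f(z) = z⁶ + z⁵ + z³ + z² + 1.
Check for roots in ℤ_2: f(0) = 1; f(1) = 1.
No roots, so no linear factors.
Monic irreducibles of degree 2 over GF(2): z² + z + 1.
None of them divide f (all give nonzero remainder).
Monic irreducibles of degree 3 over GF(2): z³ + z + 1, z³ + z² + 1.
None of them divide f (all give nonzero remainder).
No irreducible factor of degree ≤ 3 exists, so f is irreducible over GF(2).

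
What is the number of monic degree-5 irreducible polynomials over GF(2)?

6

x^(2^5) − x is the product of all monic irreducibles of degree dividing 5; Möbius inversion gives N = (1/5) Σ μ(5/d)·2^d.
Divisors of 5: 1, 5; μ(5/d) for each: -1, 1.
Σ = − 2^1 + 2^5 = 30.
N = 30/5 = 6.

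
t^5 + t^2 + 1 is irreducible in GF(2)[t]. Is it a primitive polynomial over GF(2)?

Yes

Write f(t) = t^5 + t^2 + 1.
|GF(2^5)^×| = 2^5 − 1 = 31. Prime factorization: 31 = 31.
f is primitive ⇔ t has order 31 in GF(2)[t]/(f), i.e. t^(31/q) ≠ 1 for each prime q | 31.
t^(1) mod f = t.
None equal 1, so t has full order 31; f is primitive.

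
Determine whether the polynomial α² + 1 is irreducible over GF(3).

Yes

Write g(α) = α² + 1.
Check for roots in GF(3): g(0) = 1; g(1) = 2; g(2) = 2.
No roots. A degree-2 polynomial over a field with no linear factor is irreducible.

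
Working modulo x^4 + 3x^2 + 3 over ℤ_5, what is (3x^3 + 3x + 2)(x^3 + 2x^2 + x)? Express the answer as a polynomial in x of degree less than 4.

Multiply in ℤ_5[x]: (3x^3 + 3x + 2)·(x^3 + 2x^2 + x) = 3x^6 + x^5 + x^4 + 3x^3 + 2x^2 + 2x.
Reduce using x^4 ≡ 2x^2 + 2 (mod x^4 + 3x^2 + 3).
Reduced: 2x^2 + 4x + 4.

2x^2 + 4x + 4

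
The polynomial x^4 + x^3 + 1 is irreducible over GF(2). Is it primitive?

Yes

Write f(x) = x^4 + x^3 + 1.
|GF(2^4)^×| = 2^4 − 1 = 15. Prime factorization: 15 = 3·5.
f is primitive ⇔ x has order 15 in GF(2)[x]/(f), i.e. x^(15/q) ≠ 1 for each prime q | 15.
x^(5) mod f = x^3 + x + 1.
x^(3) mod f = x^3.
None equal 1, so x has full order 15; f is primitive.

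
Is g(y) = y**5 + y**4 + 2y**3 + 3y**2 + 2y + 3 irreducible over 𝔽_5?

Check for roots in 𝔽_5: g(0) = 3; g(1) = 2; g(2) = 3; g(3) = 4; g(4) = 2.
No roots, so no linear factors.
Degree-2 irreducible divisors: test the 10 monic irreducibles of degree 2 over GF(5).
None of them divide g (all give nonzero remainder).
No irreducible factor of degree ≤ 2 exists, so g is irreducible over GF(5).

Yes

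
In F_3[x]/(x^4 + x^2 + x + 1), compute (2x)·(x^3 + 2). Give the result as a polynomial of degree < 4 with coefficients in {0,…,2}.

Multiply in F_3[x]: (2x)·(x^3 + 2) = 2x^4 + x.
Reduce using x^4 ≡ 2x^2 + 2x + 2 (mod x^4 + x^2 + x + 1).
Reduced: x^2 + 2x + 1.

x^2 + 2x + 1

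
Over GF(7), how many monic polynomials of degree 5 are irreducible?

The number of monic irreducibles of degree 5 over GF(7) is (1/5)·Σ_{d∣5} μ(5/d) 7^d.
Divisors of 5: 1, 5; μ(5/d) for each: -1, 1.
Σ = − 7^1 + 7^5 = 16800.
N = 16800/5 = 3360.

3360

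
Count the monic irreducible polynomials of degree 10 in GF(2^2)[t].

104754

Gauss's count: N_{4}(10) = (1/10) Σ_{d|10} μ(10/d)·4^d.
Divisors of 10: 1, 2, 5, 10; μ(10/d) for each: 1, -1, -1, 1.
Σ = 4^1 − 4^2 − 4^5 + 4^10 = 1047540.
N = 1047540/10 = 104754.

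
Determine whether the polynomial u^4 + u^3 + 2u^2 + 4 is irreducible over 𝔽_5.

No

Write g(u) = u^4 + u^3 + 2u^2 + 4.
Check for roots in 𝔽_5: g(0) = 4; g(1) = 3; g(2) = 1; g(3) = 0 → root; g(4) = 1.
g(3) = 0, so (u − 3) divides g(u); g is reducible.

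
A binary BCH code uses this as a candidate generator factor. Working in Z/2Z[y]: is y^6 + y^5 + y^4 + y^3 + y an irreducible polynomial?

Write m(y) = y^6 + y^5 + y^4 + y^3 + y.
Check for roots in Z/2Z: m(0) = 0 → root; m(1) = 1.
m(0) = 0, so (y) divides m(y); m is reducible.

No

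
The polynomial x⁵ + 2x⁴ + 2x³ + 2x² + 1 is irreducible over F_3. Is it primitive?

No

Write f(x) = x⁵ + 2x⁴ + 2x³ + 2x² + 1.
|GF(3^5)^×| = 3^5 − 1 = 242. Prime factorization: 242 = 2·11^2.
f is primitive ⇔ x has order 242 in GF(3)[x]/(f), i.e. x^(242/q) ≠ 1 for each prime q | 242.
x^(121) mod f = 2.
x^(22) mod f = 1
Since x^(22) = 1, the order of x divides 22 < 242; not primitive.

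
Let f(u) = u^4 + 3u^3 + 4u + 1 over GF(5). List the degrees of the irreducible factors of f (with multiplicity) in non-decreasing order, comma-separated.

Roots in GF(5): f(0) = 1; f(1) = 4; f(2) = 4; f(3) = 0 → root; f(4) = 0 → root.
Linear factors from roots: (u + 2), (u + 1).
Complete factorization: f(u) = (u + 1)·(u + 2)·(u^2 + 3).
Factor degrees with multiplicity: 1 + 1 + 2 = 4.

1, 1, 2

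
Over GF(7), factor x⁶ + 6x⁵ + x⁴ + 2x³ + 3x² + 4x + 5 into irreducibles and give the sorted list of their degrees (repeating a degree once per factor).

Write g(x) = x⁶ + 6x⁵ + x⁴ + 2x³ + 3x² + 4x + 5.
Linear factors from roots: (x + 4), (x + 2).
Complete factorization: g(x) = (x + 2)·(x + 4)·(x⁴ + 2x + 5).
Factor degrees with multiplicity: 1 + 1 + 4 = 6.

1, 1, 4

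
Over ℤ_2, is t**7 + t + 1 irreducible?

Write P(t) = t**7 + t + 1.
Check for roots in ℤ_2: P(0) = 1; P(1) = 1.
No roots, so no linear factors.
Monic irreducibles of degree 2 over GF(2): t**2 + t + 1.
None of them divide P (all give nonzero remainder).
Monic irreducibles of degree 3 over GF(2): t**3 + t + 1, t**3 + t**2 + 1.
None of them divide P (all give nonzero remainder).
No irreducible factor of degree ≤ 3 exists, so P is irreducible over GF(2).

Yes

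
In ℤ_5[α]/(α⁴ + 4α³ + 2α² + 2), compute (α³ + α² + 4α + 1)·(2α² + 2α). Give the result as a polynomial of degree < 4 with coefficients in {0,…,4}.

2α^3 + 3α^2 + 3α + 3

Multiply in ℤ_5[α]: (α³ + α² + 4α + 1)·(2α² + 2α) = 2α⁵ + 4α⁴ + 2α.
Reduce using α⁴ ≡ α³ + 3α² + 3 (mod α⁴ + 4α³ + 2α² + 2).
Reduced: 2α³ + 3α² + 3α + 3.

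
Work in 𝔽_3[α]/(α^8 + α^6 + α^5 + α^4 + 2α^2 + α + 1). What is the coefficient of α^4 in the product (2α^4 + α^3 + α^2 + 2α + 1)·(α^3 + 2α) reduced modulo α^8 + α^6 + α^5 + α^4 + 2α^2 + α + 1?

1

Multiply in 𝔽_3[α]: (2α^4 + α^3 + α^2 + 2α + 1)·(α^3 + 2α) = 2α^7 + α^6 + 2α^5 + α^4 + α^2 + 2α.
Reduced: 2α^7 + α^6 + 2α^5 + α^4 + α^2 + 2α.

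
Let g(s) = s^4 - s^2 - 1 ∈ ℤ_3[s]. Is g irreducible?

Check for roots in ℤ_3: g(0) = 2; g(1) = 2; g(2) = 2.
No roots, so no linear factors.
Monic irreducibles of degree 2 over GF(3): s^2 + 1, s^2 + s - 1, s^2 - s - 1.
None of them divide g (all give nonzero remainder).
No irreducible factor of degree ≤ 2 exists, so g is irreducible over GF(3).

Yes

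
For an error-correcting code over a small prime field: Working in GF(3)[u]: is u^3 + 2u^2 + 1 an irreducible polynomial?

Write m(u) = u^3 + 2u^2 + 1.
Check for roots in GF(3): m(0) = 1; m(1) = 1; m(2) = 2.
No roots. A degree-3 polynomial over a field with no linear factor is irreducible.

Yes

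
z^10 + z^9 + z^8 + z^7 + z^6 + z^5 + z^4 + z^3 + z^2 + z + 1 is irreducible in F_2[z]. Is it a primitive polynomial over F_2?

No

Write f(z) = z^10 + z^9 + z^8 + z^7 + z^6 + z^5 + z^4 + z^3 + z^2 + z + 1.
|GF(2^10)^×| = 2^10 − 1 = 1023. Prime factorization: 1023 = 3·11·31.
f is primitive ⇔ z has order 1023 in GF(2)[z]/(f), i.e. z^(1023/q) ≠ 1 for each prime q | 1023.
z^(341) mod f = 1
z^(93) mod f = z^5.
z^(33) mod f = 1
Since z^(341) = 1, the order of z divides 341 < 1023; not primitive.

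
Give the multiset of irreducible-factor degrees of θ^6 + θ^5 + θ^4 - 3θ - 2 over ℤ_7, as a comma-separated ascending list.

Write f(θ) = θ^6 + θ^5 + θ^4 - 3θ - 2.
Linear factors from roots: (θ + 3).
Complete factorization: f(θ) = (θ + 3)·(θ^2 + 3θ - 1)·(θ^3 + 2θ^2 + 2θ + 3).
Factor degrees with multiplicity: 1 + 2 + 3 = 6.

1, 2, 3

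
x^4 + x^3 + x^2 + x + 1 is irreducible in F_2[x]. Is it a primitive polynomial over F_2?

No

Write f(x) = x^4 + x^3 + x^2 + x + 1.
|GF(2^4)^×| = 2^4 − 1 = 15. Prime factorization: 15 = 3·5.
f is primitive ⇔ x has order 15 in GF(2)[x]/(f), i.e. x^(15/q) ≠ 1 for each prime q | 15.
x^(5) mod f = 1
x^(3) mod f = x^3.
Since x^(5) = 1, the order of x divides 5 < 15; not primitive.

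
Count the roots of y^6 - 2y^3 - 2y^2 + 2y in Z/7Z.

1

Write g(y) = y^6 - 2y^3 - 2y^2 + 2y.
Evaluate at each of the 7 elements of Z/7Z:
g(0) = 0 → root; g(1) = 6; g(2) = 2; g(3) = 5; g(4) = 3; g(5) = 5; g(6) = 6.
Roots: {0}.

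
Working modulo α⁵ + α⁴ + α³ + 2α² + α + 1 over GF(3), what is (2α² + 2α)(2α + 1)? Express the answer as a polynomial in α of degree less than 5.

α^3 + 2α

Multiply in GF(3)[α]: (2α² + 2α)·(2α + 1) = α³ + 2α.
Reduced: α³ + 2α.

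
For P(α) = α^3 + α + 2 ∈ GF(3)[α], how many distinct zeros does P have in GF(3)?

Evaluate at each of the 3 elements of GF(3):
P(0) = 2; P(1) = 1; P(2) = 0 → root.
Roots: {2}.

1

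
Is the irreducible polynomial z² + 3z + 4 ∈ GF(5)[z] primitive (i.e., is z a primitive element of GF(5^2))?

No

Write f(z) = z² + 3z + 4.
|GF(5^2)^×| = 5^2 − 1 = 24. Prime factorization: 24 = 2^3·3.
f is primitive ⇔ z has order 24 in GF(5)[z]/(f), i.e. z^(24/q) ≠ 1 for each prime q | 24.
z^(12) mod f = 1
z^(8) mod f = 3z + 4.
Since z^(12) = 1, the order of z divides 12 < 24; not primitive.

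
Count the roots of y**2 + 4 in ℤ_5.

Write g(y) = y**2 + 4.
Evaluate at each of the 5 elements of ℤ_5:
g(0) = 4; g(1) = 0 → root; g(2) = 3; g(3) = 3; g(4) = 0 → root.
Roots: {1, 4}.

2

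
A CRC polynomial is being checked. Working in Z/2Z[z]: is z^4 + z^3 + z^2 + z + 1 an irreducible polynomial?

Write m(z) = z^4 + z^3 + z^2 + z + 1.
Check for roots in Z/2Z: m(0) = 1; m(1) = 1.
No roots, so no linear factors.
Monic irreducibles of degree 2 over GF(2): z^2 + z + 1.
None of them divide m (all give nonzero remainder).
No irreducible factor of degree ≤ 2 exists, so m is irreducible over GF(2).

Yes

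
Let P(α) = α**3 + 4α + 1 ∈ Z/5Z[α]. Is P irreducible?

Check for roots in Z/5Z: P(0) = 1; P(1) = 1; P(2) = 2; P(3) = 0 → root; P(4) = 1.
P(3) = 0, so (α − 3) divides P(α); P is reducible.

No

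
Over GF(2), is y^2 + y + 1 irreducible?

Yes

Write P(y) = y^2 + y + 1.
Check for roots in GF(2): P(0) = 1; P(1) = 1.
No roots. A degree-2 polynomial over a field with no linear factor is irreducible.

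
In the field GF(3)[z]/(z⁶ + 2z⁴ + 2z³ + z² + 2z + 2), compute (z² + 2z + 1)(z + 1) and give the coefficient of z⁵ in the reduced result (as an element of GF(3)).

0

Multiply in GF(3)[z]: (z² + 2z + 1)·(z + 1) = z³ + 1.
Reduced: z³ + 1.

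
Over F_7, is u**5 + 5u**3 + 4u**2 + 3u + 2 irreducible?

Write g(u) = u**5 + 5u**3 + 4u**2 + 3u + 2.
Check for roots in F_7: g(0) = 2; g(1) = 1; g(2) = 5; g(3) = 5; g(4) = 1; g(5) = 3; g(6) = 4.
No roots, so no linear factors.
Degree-2 irreducible divisors: test the 21 monic irreducibles of degree 2 over GF(7).
None of them divide g (all give nonzero remainder).
No irreducible factor of degree ≤ 2 exists, so g is irreducible over GF(7).

Yes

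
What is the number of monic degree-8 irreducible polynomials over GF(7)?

720300

By the necklace-counting formula, N_7(8) = (1/8) Σ_{d|8} μ(8/d)·7^d.
Divisors of 8: 1, 2, 4, 8; μ(8/d) for each: 0, 0, -1, 1.
Σ = − 7^4 + 7^8 = 5762400.
N = 5762400/8 = 720300.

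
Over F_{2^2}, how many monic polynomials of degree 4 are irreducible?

60

x^(4^4) − x is the product of all monic irreducibles of degree dividing 4; Möbius inversion gives N = (1/4) Σ μ(4/d)·4^d.
Divisors of 4: 1, 2, 4; μ(4/d) for each: 0, -1, 1.
Σ = − 4^2 + 4^4 = 240.
N = 240/4 = 60.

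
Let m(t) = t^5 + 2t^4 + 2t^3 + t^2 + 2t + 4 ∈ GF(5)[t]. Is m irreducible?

Check for roots in GF(5): m(0) = 4; m(1) = 2; m(2) = 2; m(3) = 3; m(4) = 2.
No roots, so no linear factors.
Degree-2 irreducible divisors: test the 10 monic irreducibles of degree 2 over GF(5).
None of them divide m (all give nonzero remainder).
No irreducible factor of degree ≤ 2 exists, so m is irreducible over GF(5).

Yes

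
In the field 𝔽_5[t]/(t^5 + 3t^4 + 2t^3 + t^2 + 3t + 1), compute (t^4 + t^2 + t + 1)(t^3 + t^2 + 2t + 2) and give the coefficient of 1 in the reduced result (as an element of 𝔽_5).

0

Multiply in 𝔽_5[t]: (t^4 + t^2 + t + 1)·(t^3 + t^2 + 2t + 2) = t^7 + t^6 + 3t^5 + 4t^4 + 4t^3 + 4t + 2.
Reduce using t^5 ≡ 2t^4 + 3t^3 + 4t^2 + 2t + 4 (mod t^5 + 3t^4 + 2t^3 + t^2 + 3t + 1).
Reduced: t^4 + 4t^3 + 3t^2.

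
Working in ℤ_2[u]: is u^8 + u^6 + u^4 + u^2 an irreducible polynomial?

Write g(u) = u^8 + u^6 + u^4 + u^2.
Check for roots in ℤ_2: g(0) = 0 → root; g(1) = 0 → root.
g(0) = 0, so (u) divides g(u); g is reducible.

No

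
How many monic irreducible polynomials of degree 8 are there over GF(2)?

30

By the necklace-counting formula, N_2(8) = (1/8) Σ_{d|8} μ(8/d)·2^d.
Divisors of 8: 1, 2, 4, 8; μ(8/d) for each: 0, 0, -1, 1.
Σ = − 2^4 + 2^8 = 240.
N = 240/8 = 30.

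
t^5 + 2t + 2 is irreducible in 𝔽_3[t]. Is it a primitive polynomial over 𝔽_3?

No

Write f(t) = t^5 + 2t + 2.
|GF(3^5)^×| = 3^5 − 1 = 242. Prime factorization: 242 = 2·11^2.
f is primitive ⇔ t has order 242 in GF(3)[t]/(f), i.e. t^(242/q) ≠ 1 for each prime q | 242.
t^(121) mod f = 1
t^(22) mod f = t^3 + 2t^2 + 2t + 1.
Since t^(121) = 1, the order of t divides 121 < 242; not primitive.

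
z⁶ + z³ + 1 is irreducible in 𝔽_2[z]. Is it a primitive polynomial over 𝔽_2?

Write f(z) = z⁶ + z³ + 1.
|GF(2^6)^×| = 2^6 − 1 = 63. Prime factorization: 63 = 3^2·7.
f is primitive ⇔ z has order 63 in GF(2)[z]/(f), i.e. z^(63/q) ≠ 1 for each prime q | 63.
z^(21) mod f = z³.
z^(9) mod f = 1
Since z^(9) = 1, the order of z divides 9 < 63; not primitive.

No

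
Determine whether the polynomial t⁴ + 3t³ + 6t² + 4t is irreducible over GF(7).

No

Write f(t) = t⁴ + 3t³ + 6t² + 4t.
Check for roots in GF(7): f(0) = 0 → root; f(1) = 0 → root; f(2) = 2; f(3) = 4; f(4) = 0 → root; f(5) = 1; f(6) = 0 → root.
f(0) = 0, so (t) divides f(t); f is reducible.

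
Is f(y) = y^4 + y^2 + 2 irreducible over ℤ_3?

Yes

Check for roots in ℤ_3: f(0) = 2; f(1) = 1; f(2) = 1.
No roots, so no linear factors.
Monic irreducibles of degree 2 over GF(3): y^2 + 1, y^2 + y + 2, y^2 + 2y + 2.
None of them divide f (all give nonzero remainder).
No irreducible factor of degree ≤ 2 exists, so f is irreducible over GF(3).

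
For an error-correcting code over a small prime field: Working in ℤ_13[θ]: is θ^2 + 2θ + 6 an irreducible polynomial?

Write f(θ) = θ^2 + 2θ + 6.
Check each element of ℤ_13 for a root: f(0)=6, f(1)=9, f(2)=1, f(3)=8, f(4)=4, f(5)=2, f(6)=2, f(7)=4, f(8)=8, f(9)=1, f(10)=9, f(11)=6, f(12)=5.
No roots. A degree-2 polynomial over a field with no linear factor is irreducible.

Yes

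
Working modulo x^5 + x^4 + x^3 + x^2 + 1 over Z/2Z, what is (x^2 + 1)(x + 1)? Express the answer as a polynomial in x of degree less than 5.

x^3 + x^2 + x + 1

Multiply in Z/2Z[x]: (x^2 + 1)·(x + 1) = x^3 + x^2 + x + 1.
Reduced: x^3 + x^2 + x + 1.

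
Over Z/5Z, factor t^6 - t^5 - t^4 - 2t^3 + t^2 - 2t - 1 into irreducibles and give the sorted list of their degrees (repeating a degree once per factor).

1, 1, 2, 2

Write h(t) = t^6 - t^5 - t^4 - 2t^3 + t^2 - 2t - 1.
Roots in Z/5Z: h(0) = 4; h(1) = 0 → root; h(2) = 4; h(3) = 3; h(4) = 0 → root.
Linear factors from roots: (t - 1), (t + 1).
Complete factorization: h(t) = (t + 1)·(t - 1)·(t^2 - 2)·(t^2 - t + 2).
Factor degrees with multiplicity: 1 + 1 + 2 + 2 = 6.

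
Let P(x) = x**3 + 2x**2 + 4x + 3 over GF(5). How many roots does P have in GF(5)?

Evaluate at each of the 5 elements of GF(5):
P(0) = 3; P(1) = 0 → root; P(2) = 2; P(3) = 0 → root; P(4) = 0 → root.
Roots: {1, 3, 4}.

3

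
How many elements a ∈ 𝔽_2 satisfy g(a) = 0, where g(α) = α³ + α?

Evaluate at each of the 2 elements of 𝔽_2:
g(0) = 0 → root; g(1) = 0 → root.
Roots: {0, 1}.

2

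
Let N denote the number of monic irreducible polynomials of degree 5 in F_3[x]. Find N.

Gauss's count: N_{3}(5) = (1/5) Σ_{d|5} μ(5/d)·3^d.
Divisors of 5: 1, 5; μ(5/d) for each: -1, 1.
Σ = − 3^1 + 3^5 = 240.
N = 240/5 = 48.

48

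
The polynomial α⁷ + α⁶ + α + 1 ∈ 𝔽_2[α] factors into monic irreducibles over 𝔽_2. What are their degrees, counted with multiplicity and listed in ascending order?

1, 1, 1, 2, 2

Write f(α) = α⁷ + α⁶ + α + 1.
Roots in 𝔽_2: f(0) = 1; f(1) = 0 → root.
Linear factors from roots: (α + 1).
Complete factorization: f(α) = (α + 1)^3·(α² + α + 1)^2.
Factor degrees with multiplicity: 1 + 1 + 1 + 2 + 2 = 7.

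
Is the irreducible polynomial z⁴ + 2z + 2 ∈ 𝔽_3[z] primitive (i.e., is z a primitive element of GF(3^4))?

Yes

Write f(z) = z⁴ + 2z + 2.
|GF(3^4)^×| = 3^4 − 1 = 80. Prime factorization: 80 = 2^4·5.
f is primitive ⇔ z has order 80 in GF(3)[z]/(f), i.e. z^(80/q) ≠ 1 for each prime q | 80.
z^(40) mod f = 2.
z^(16) mod f = z³ + 2z + 2.
None equal 1, so z has full order 80; f is primitive.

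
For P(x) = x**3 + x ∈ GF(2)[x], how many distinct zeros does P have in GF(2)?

2

Evaluate at each of the 2 elements of GF(2):
P(0) = 0 → root; P(1) = 0 → root.
Roots: {0, 1}.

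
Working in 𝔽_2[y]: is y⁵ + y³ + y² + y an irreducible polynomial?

Write m(y) = y⁵ + y³ + y² + y.
Check for roots in 𝔽_2: m(0) = 0 → root; m(1) = 0 → root.
m(0) = 0, so (y) divides m(y); m is reducible.

No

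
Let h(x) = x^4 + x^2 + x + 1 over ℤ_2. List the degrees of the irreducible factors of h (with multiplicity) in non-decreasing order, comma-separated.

1, 3

Roots in ℤ_2: h(0) = 1; h(1) = 0 → root.
Linear factors from roots: (x + 1).
Complete factorization: h(x) = (x + 1)·(x^3 + x^2 + 1).
Factor degrees with multiplicity: 1 + 3 = 4.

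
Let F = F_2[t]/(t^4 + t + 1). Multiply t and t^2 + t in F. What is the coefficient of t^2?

1

Multiply in F_2[t]: (t)·(t^2 + t) = t^3 + t^2.
Reduced: t^3 + t^2.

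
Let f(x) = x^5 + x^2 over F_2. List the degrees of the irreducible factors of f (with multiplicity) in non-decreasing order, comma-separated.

1, 1, 1, 2

Roots in F_2: f(0) = 0 → root; f(1) = 0 → root.
Linear factors from roots: (x), (x + 1).
Complete factorization: f(x) = (x + 1)·(x)^2·(x^2 + x + 1).
Factor degrees with multiplicity: 1 + 1 + 1 + 2 = 5.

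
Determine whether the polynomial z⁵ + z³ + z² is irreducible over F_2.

Write m(z) = z⁵ + z³ + z².
Check for roots in F_2: m(0) = 0 → root; m(1) = 1.
m(0) = 0, so (z) divides m(z); m is reducible.

No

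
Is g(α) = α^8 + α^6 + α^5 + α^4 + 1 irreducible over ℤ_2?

Yes

Check for roots in ℤ_2: g(0) = 1; g(1) = 1.
No roots, so no linear factors.
Monic irreducibles of degree 2 over GF(2): α^2 + α + 1.
None of them divide g (all give nonzero remainder).
Monic irreducibles of degree 3 over GF(2): α^3 + α + 1, α^3 + α^2 + 1.
None of them divide g (all give nonzero remainder).
Monic irreducibles of degree 4 over GF(2): α^4 + α + 1, α^4 + α^3 + 1, α^4 + α^3 + α^2 + α + 1.
None of them divide g (all give nonzero remainder).
No irreducible factor of degree ≤ 4 exists, so g is irreducible over GF(2).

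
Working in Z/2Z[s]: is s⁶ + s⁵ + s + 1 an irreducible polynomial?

No

Write f(s) = s⁶ + s⁵ + s + 1.
Check for roots in Z/2Z: f(0) = 1; f(1) = 0 → root.
f(1) = 0, so (s − 1) divides f(s); f is reducible.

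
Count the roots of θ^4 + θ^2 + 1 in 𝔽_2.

Write f(θ) = θ^4 + θ^2 + 1.
Evaluate at each of the 2 elements of 𝔽_2:
f(0) = 1; f(1) = 1.
No element is a root.

0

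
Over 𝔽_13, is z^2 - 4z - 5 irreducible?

Write h(z) = z^2 - 4z - 5.
Check each element of 𝔽_13 for a root: h(0)=8, h(1)=5, h(2)=4, h(3)=5, h(4)=8, h(5)=0, h(6)=7, h(7)=3, h(8)=1, h(9)=1, h(10)=3, h(11)=7, h(12)=0.
h(5) = 0, so (z − 5) divides h(z); h is reducible.

No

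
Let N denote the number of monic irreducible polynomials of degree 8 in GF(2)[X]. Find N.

30

By the necklace-counting formula, N_2(8) = (1/8) Σ_{d|8} μ(8/d)·2^d.
Divisors of 8: 1, 2, 4, 8; μ(8/d) for each: 0, 0, -1, 1.
Σ = − 2^4 + 2^8 = 240.
N = 240/8 = 30.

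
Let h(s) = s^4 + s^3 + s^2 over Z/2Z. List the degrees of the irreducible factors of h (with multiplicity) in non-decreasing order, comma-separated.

1, 1, 2

Roots in Z/2Z: h(0) = 0 → root; h(1) = 1.
Linear factors from roots: (s).
Complete factorization: h(s) = (s)^2·(s^2 + s + 1).
Factor degrees with multiplicity: 1 + 1 + 2 = 4.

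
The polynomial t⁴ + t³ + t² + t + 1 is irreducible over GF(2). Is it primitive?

Write f(t) = t⁴ + t³ + t² + t + 1.
|GF(2^4)^×| = 2^4 − 1 = 15. Prime factorization: 15 = 3·5.
f is primitive ⇔ t has order 15 in GF(2)[t]/(f), i.e. t^(15/q) ≠ 1 for each prime q | 15.
t^(5) mod f = 1
t^(3) mod f = t³.
Since t^(5) = 1, the order of t divides 5 < 15; not primitive.

No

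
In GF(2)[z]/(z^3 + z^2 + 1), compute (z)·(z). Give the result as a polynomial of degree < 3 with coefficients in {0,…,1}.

z^2

Multiply in GF(2)[z]: (z)·(z) = z^2.
Reduced: z^2.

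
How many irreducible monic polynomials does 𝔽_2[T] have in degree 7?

18

Gauss's count: N_{2}(7) = (1/7) Σ_{d|7} μ(7/d)·2^d.
Divisors of 7: 1, 7; μ(7/d) for each: -1, 1.
Σ = − 2^1 + 2^7 = 126.
N = 126/7 = 18.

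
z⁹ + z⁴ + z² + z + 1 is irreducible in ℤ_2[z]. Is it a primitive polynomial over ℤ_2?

No

Write f(z) = z⁹ + z⁴ + z² + z + 1.
|GF(2^9)^×| = 2^9 − 1 = 511. Prime factorization: 511 = 7·73.
f is primitive ⇔ z has order 511 in GF(2)[z]/(f), i.e. z^(511/q) ≠ 1 for each prime q | 511.
z^(73) mod f = 1
z^(7) mod f = z⁷.
Since z^(73) = 1, the order of z divides 73 < 511; not primitive.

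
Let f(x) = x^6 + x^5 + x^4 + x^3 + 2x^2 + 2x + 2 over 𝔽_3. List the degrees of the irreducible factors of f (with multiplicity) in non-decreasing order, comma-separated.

6

Roots in 𝔽_3: f(0) = 2; f(1) = 1; f(2) = 2.
Complete factorization: f(x) = (x^6 + x^5 + x^4 + x^3 + 2x^2 + 2x + 2).
Factor degrees with multiplicity: 6 = 6.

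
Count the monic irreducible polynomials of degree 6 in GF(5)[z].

The number of monic irreducibles of degree 6 over GF(5) is (1/6)·Σ_{d∣6} μ(6/d) 5^d.
Divisors of 6: 1, 2, 3, 6; μ(6/d) for each: 1, -1, -1, 1.
Σ = 5^1 − 5^2 − 5^3 + 5^6 = 15480.
N = 15480/6 = 2580.

2580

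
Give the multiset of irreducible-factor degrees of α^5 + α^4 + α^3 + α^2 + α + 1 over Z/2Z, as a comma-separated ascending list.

Write f(α) = α^5 + α^4 + α^3 + α^2 + α + 1.
Roots in Z/2Z: f(0) = 1; f(1) = 0 → root.
Linear factors from roots: (α + 1).
Complete factorization: f(α) = (α + 1)·(α^2 + α + 1)^2.
Factor degrees with multiplicity: 1 + 2 + 2 = 5.

1, 2, 2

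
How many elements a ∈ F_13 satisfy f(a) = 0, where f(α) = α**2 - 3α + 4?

0

Evaluate at each of the 13 elements of F_13:
f(0) = 4; f(1) = 2; f(2) = 2; f(3) = 4; f(4) = 8; f(5) = 1; f(6) = 9; f(7) = 6; f(8) = 5; f(9) = 6; f(10) = 9; f(11) = 1; f(12) = 8.
No element is a root.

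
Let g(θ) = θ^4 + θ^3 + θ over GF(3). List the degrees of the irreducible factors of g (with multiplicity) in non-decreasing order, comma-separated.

1, 1, 2

Roots in GF(3): g(0) = 0 → root; g(1) = 0 → root; g(2) = 2.
Linear factors from roots: (θ), (θ + 2).
Complete factorization: g(θ) = (θ)·(θ + 2)·(θ^2 + 2θ + 2).
Factor degrees with multiplicity: 1 + 1 + 2 = 4.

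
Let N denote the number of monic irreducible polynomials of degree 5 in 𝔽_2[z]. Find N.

6

By the necklace-counting formula, N_2(5) = (1/5) Σ_{d|5} μ(5/d)·2^d.
Divisors of 5: 1, 5; μ(5/d) for each: -1, 1.
Σ = − 2^1 + 2^5 = 30.
N = 30/5 = 6.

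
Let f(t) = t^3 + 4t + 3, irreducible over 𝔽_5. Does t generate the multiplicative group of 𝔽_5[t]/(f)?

|GF(5^3)^×| = 5^3 − 1 = 124. Prime factorization: 124 = 2^2·31.
f is primitive ⇔ t has order 124 in GF(5)[t]/(f), i.e. t^(124/q) ≠ 1 for each prime q | 124.
t^(62) mod f = 4.
t^(4) mod f = t^2 + 2t.
None equal 1, so t has full order 124; f is primitive.

Yes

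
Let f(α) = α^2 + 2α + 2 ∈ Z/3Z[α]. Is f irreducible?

Check for roots in Z/3Z: f(0) = 2; f(1) = 2; f(2) = 1.
No roots. A degree-2 polynomial over a field with no linear factor is irreducible.

Yes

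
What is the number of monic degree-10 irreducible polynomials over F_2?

x^(2^10) − x is the product of all monic irreducibles of degree dividing 10; Möbius inversion gives N = (1/10) Σ μ(10/d)·2^d.
Divisors of 10: 1, 2, 5, 10; μ(10/d) for each: 1, -1, -1, 1.
Σ = 2^1 − 2^2 − 2^5 + 2^10 = 990.
N = 990/10 = 99.

99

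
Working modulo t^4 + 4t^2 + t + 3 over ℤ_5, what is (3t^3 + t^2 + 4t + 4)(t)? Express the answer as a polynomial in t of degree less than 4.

Multiply in ℤ_5[t]: (3t^3 + t^2 + 4t + 4)·(t) = 3t^4 + t^3 + 4t^2 + 4t.
Reduce using t^4 ≡ t^2 + 4t + 2 (mod t^4 + 4t^2 + t + 3).
Reduced: t^3 + 2t^2 + t + 1.

t^3 + 2t^2 + t + 1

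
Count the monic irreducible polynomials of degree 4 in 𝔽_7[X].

588

Gauss's count: N_{7}(4) = (1/4) Σ_{d|4} μ(4/d)·7^d.
Divisors of 4: 1, 2, 4; μ(4/d) for each: 0, -1, 1.
Σ = − 7^2 + 7^4 = 2352.
N = 2352/4 = 588.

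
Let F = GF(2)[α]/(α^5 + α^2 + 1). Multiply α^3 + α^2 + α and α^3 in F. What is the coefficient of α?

Multiply in GF(2)[α]: (α^3 + α^2 + α)·(α^3) = α^6 + α^5 + α^4.
Reduce using α^5 ≡ α^2 + 1 (mod α^5 + α^2 + 1).
Reduced: α^4 + α^3 + α^2 + α + 1.

1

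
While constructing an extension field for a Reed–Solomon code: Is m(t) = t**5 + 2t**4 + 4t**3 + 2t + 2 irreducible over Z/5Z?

Yes

Check for roots in Z/5Z: m(0) = 2; m(1) = 1; m(2) = 2; m(3) = 1; m(4) = 2.
No roots, so no linear factors.
Degree-2 irreducible divisors: test the 10 monic irreducibles of degree 2 over GF(5).
None of them divide m (all give nonzero remainder).
No irreducible factor of degree ≤ 2 exists, so m is irreducible over GF(5).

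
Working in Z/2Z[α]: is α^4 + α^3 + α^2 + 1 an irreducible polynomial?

No

Write m(α) = α^4 + α^3 + α^2 + 1.
Check for roots in Z/2Z: m(0) = 1; m(1) = 0 → root.
m(1) = 0, so (α − 1) divides m(α); m is reducible.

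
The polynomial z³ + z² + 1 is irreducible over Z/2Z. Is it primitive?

Write f(z) = z³ + z² + 1.
|GF(2^3)^×| = 2^3 − 1 = 7. Prime factorization: 7 = 7.
f is primitive ⇔ z has order 7 in GF(2)[z]/(f), i.e. z^(7/q) ≠ 1 for each prime q | 7.
z^(1) mod f = z.
None equal 1, so z has full order 7; f is primitive.

Yes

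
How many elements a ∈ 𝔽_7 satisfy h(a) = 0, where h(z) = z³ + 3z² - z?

Evaluate at each of the 7 elements of 𝔽_7:
h(0) = 0 → root; h(1) = 3; h(2) = 4; h(3) = 2; h(4) = 3; h(5) = 6; h(6) = 3.
Roots: {0}.

1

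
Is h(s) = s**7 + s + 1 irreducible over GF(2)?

Yes

Check for roots in GF(2): h(0) = 1; h(1) = 1.
No roots, so no linear factors.
Monic irreducibles of degree 2 over GF(2): s**2 + s + 1.
None of them divide h (all give nonzero remainder).
Monic irreducibles of degree 3 over GF(2): s**3 + s + 1, s**3 + s**2 + 1.
None of them divide h (all give nonzero remainder).
No irreducible factor of degree ≤ 3 exists, so h is irreducible over GF(2).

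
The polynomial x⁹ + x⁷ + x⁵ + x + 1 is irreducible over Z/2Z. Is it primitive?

Write f(x) = x⁹ + x⁷ + x⁵ + x + 1.
|GF(2^9)^×| = 2^9 − 1 = 511. Prime factorization: 511 = 7·73.
f is primitive ⇔ x has order 511 in GF(2)[x]/(f), i.e. x^(511/q) ≠ 1 for each prime q | 511.
x^(73) mod f = x³ + x.
x^(7) mod f = x⁷.
None equal 1, so x has full order 511; f is primitive.

Yes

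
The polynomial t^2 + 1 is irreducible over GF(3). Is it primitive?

Write f(t) = t^2 + 1.
|GF(3^2)^×| = 3^2 − 1 = 8. Prime factorization: 8 = 2^3.
f is primitive ⇔ t has order 8 in GF(3)[t]/(f), i.e. t^(8/q) ≠ 1 for each prime q | 8.
t^(4) mod f = 1
Since t^(4) = 1, the order of t divides 4 < 8; not primitive.

No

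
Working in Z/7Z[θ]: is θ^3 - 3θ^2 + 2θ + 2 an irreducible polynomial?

Yes

Write P(θ) = θ^3 - 3θ^2 + 2θ + 2.
Check for roots in Z/7Z: P(0) = 2; P(1) = 2; P(2) = 2; P(3) = 1; P(4) = 5; P(5) = 6; P(6) = 3.
No roots. A degree-3 polynomial over a field with no linear factor is irreducible.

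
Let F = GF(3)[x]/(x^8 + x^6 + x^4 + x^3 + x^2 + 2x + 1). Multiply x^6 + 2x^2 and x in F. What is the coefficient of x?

Multiply in GF(3)[x]: (x^6 + 2x^2)·(x) = x^7 + 2x^3.
Reduced: x^7 + 2x^3.

0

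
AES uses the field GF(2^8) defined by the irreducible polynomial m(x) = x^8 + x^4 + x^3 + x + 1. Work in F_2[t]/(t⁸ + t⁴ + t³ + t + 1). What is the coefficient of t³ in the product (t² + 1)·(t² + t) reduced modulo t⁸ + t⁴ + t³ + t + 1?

1

Multiply in F_2[t]: (t² + 1)·(t² + t) = t⁴ + t³ + t² + t.
Reduced: t⁴ + t³ + t² + t.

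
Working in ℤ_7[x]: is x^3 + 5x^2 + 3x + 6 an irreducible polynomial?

No

Write m(x) = x^3 + 5x^2 + 3x + 6.
Check for roots in ℤ_7: m(0) = 6; m(1) = 1; m(2) = 5; m(3) = 3; m(4) = 1; m(5) = 5; m(6) = 0 → root.
m(6) = 0, so (x − 6) divides m(x); m is reducible.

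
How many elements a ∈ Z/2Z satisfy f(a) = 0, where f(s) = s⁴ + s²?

Evaluate at each of the 2 elements of Z/2Z:
f(0) = 0 → root; f(1) = 0 → root.
Roots: {0, 1}.

2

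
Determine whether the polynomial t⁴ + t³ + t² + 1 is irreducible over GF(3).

Write h(t) = t⁴ + t³ + t² + 1.
Check for roots in GF(3): h(0) = 1; h(1) = 1; h(2) = 2.
No roots, so no linear factors.
Monic irreducibles of degree 2 over GF(3): t² + 1, t² + t - 1, t² - t - 1.
None of them divide h (all give nonzero remainder).
No irreducible factor of degree ≤ 2 exists, so h is irreducible over GF(3).

Yes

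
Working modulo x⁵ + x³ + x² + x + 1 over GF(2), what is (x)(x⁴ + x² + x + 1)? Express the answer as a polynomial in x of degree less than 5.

Multiply in GF(2)[x]: (x)·(x⁴ + x² + x + 1) = x⁵ + x³ + x² + x.
Reduce using x⁵ ≡ x³ + x² + x + 1 (mod x⁵ + x³ + x² + x + 1).
Reduced: 1.

1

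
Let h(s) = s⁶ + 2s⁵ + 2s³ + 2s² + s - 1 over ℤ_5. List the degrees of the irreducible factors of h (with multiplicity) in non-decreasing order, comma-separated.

Roots in ℤ_5: h(0) = 4; h(1) = 2; h(2) = 3; h(3) = 4; h(4) = 2.
Complete factorization: h(s) = (s⁶ + 2s⁵ + 2s³ + 2s² + s - 1).
Factor degrees with multiplicity: 6 = 6.

6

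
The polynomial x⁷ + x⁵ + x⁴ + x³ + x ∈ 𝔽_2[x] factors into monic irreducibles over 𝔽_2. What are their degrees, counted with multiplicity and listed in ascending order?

Write f(x) = x⁷ + x⁵ + x⁴ + x³ + x.
Roots in 𝔽_2: f(0) = 0 → root; f(1) = 1.
Linear factors from roots: (x).
Complete factorization: f(x) = (x)·(x² + x + 1)·(x⁴ + x³ + x² + x + 1).
Factor degrees with multiplicity: 1 + 2 + 4 = 7.

1, 2, 4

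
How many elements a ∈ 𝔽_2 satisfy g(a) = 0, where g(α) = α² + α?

2

Evaluate at each of the 2 elements of 𝔽_2:
g(0) = 0 → root; g(1) = 0 → root.
Roots: {0, 1}.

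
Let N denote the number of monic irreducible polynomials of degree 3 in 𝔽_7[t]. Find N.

x^(7^3) − x is the product of all monic irreducibles of degree dividing 3; Möbius inversion gives N = (1/3) Σ μ(3/d)·7^d.
Divisors of 3: 1, 3; μ(3/d) for each: -1, 1.
Σ = − 7^1 + 7^3 = 336.
N = 336/3 = 112.

112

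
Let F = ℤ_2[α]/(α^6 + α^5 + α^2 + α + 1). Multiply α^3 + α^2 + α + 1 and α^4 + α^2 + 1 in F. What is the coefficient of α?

0

Multiply in ℤ_2[α]: (α^3 + α^2 + α + 1)·(α^4 + α^2 + 1) = α^7 + α^6 + α + 1.
Reduce using α^6 ≡ α^5 + α^2 + α + 1 (mod α^6 + α^5 + α^2 + α + 1).
Reduced: α^3 + α^2 + 1.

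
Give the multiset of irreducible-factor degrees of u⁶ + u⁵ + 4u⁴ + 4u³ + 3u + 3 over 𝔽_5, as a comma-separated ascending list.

Write h(u) = u⁶ + u⁵ + 4u⁴ + 4u³ + 3u + 3.
Roots in 𝔽_5: h(0) = 3; h(1) = 1; h(2) = 1; h(3) = 1; h(4) = 0 → root.
Linear factors from roots: (u + 1).
Complete factorization: h(u) = (u + 1)·(u² + u + 2)·(u³ + 4u² + 3u + 4).
Factor degrees with multiplicity: 1 + 2 + 3 = 6.

1, 2, 3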